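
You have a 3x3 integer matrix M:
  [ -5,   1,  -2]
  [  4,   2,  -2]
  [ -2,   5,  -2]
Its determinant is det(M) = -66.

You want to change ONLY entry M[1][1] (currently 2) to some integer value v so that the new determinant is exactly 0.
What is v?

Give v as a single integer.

det is linear in entry M[1][1]: det = old_det + (v - 2) * C_11
Cofactor C_11 = 6
Want det = 0: -66 + (v - 2) * 6 = 0
  (v - 2) = 66 / 6 = 11
  v = 2 + (11) = 13

Answer: 13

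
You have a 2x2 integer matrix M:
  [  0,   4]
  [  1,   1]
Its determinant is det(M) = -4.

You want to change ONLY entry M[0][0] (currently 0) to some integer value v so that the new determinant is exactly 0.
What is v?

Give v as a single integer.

det is linear in entry M[0][0]: det = old_det + (v - 0) * C_00
Cofactor C_00 = 1
Want det = 0: -4 + (v - 0) * 1 = 0
  (v - 0) = 4 / 1 = 4
  v = 0 + (4) = 4

Answer: 4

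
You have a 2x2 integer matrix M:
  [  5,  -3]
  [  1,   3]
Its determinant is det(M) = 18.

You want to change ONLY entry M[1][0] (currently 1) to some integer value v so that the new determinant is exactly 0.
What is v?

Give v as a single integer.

det is linear in entry M[1][0]: det = old_det + (v - 1) * C_10
Cofactor C_10 = 3
Want det = 0: 18 + (v - 1) * 3 = 0
  (v - 1) = -18 / 3 = -6
  v = 1 + (-6) = -5

Answer: -5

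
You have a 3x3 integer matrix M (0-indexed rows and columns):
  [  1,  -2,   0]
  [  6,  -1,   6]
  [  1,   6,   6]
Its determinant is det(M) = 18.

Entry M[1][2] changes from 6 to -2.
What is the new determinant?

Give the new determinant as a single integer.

det is linear in row 1: changing M[1][2] by delta changes det by delta * cofactor(1,2).
Cofactor C_12 = (-1)^(1+2) * minor(1,2) = -8
Entry delta = -2 - 6 = -8
Det delta = -8 * -8 = 64
New det = 18 + 64 = 82

Answer: 82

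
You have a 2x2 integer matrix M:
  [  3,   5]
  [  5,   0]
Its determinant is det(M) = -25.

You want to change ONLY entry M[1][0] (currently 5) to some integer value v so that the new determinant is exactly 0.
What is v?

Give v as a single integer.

Answer: 0

Derivation:
det is linear in entry M[1][0]: det = old_det + (v - 5) * C_10
Cofactor C_10 = -5
Want det = 0: -25 + (v - 5) * -5 = 0
  (v - 5) = 25 / -5 = -5
  v = 5 + (-5) = 0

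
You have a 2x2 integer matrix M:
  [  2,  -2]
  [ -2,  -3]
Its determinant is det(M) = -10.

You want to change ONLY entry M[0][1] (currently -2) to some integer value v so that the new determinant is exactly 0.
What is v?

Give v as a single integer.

Answer: 3

Derivation:
det is linear in entry M[0][1]: det = old_det + (v - -2) * C_01
Cofactor C_01 = 2
Want det = 0: -10 + (v - -2) * 2 = 0
  (v - -2) = 10 / 2 = 5
  v = -2 + (5) = 3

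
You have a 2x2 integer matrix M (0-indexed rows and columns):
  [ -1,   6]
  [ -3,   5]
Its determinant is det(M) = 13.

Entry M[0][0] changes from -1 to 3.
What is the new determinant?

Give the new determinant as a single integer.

Answer: 33

Derivation:
det is linear in row 0: changing M[0][0] by delta changes det by delta * cofactor(0,0).
Cofactor C_00 = (-1)^(0+0) * minor(0,0) = 5
Entry delta = 3 - -1 = 4
Det delta = 4 * 5 = 20
New det = 13 + 20 = 33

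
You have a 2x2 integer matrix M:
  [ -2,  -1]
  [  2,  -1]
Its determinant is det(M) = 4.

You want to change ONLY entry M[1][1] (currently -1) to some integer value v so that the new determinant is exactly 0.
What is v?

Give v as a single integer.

Answer: 1

Derivation:
det is linear in entry M[1][1]: det = old_det + (v - -1) * C_11
Cofactor C_11 = -2
Want det = 0: 4 + (v - -1) * -2 = 0
  (v - -1) = -4 / -2 = 2
  v = -1 + (2) = 1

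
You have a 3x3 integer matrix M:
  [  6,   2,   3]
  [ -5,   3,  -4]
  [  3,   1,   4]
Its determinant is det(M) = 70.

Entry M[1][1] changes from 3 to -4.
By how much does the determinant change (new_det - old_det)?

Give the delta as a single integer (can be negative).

Cofactor C_11 = 15
Entry delta = -4 - 3 = -7
Det delta = entry_delta * cofactor = -7 * 15 = -105

Answer: -105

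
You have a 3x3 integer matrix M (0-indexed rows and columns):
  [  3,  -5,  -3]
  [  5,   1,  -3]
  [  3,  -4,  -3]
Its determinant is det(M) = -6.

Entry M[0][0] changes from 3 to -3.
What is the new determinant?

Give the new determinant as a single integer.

det is linear in row 0: changing M[0][0] by delta changes det by delta * cofactor(0,0).
Cofactor C_00 = (-1)^(0+0) * minor(0,0) = -15
Entry delta = -3 - 3 = -6
Det delta = -6 * -15 = 90
New det = -6 + 90 = 84

Answer: 84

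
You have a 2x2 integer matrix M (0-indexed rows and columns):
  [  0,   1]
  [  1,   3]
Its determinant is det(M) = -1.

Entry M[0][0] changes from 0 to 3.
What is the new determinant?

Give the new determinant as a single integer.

det is linear in row 0: changing M[0][0] by delta changes det by delta * cofactor(0,0).
Cofactor C_00 = (-1)^(0+0) * minor(0,0) = 3
Entry delta = 3 - 0 = 3
Det delta = 3 * 3 = 9
New det = -1 + 9 = 8

Answer: 8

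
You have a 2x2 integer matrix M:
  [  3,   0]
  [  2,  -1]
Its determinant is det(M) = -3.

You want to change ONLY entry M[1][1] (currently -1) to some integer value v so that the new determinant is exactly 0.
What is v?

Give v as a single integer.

Answer: 0

Derivation:
det is linear in entry M[1][1]: det = old_det + (v - -1) * C_11
Cofactor C_11 = 3
Want det = 0: -3 + (v - -1) * 3 = 0
  (v - -1) = 3 / 3 = 1
  v = -1 + (1) = 0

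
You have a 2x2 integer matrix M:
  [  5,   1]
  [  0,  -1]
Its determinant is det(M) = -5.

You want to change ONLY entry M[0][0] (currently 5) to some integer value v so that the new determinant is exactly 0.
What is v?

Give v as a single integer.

Answer: 0

Derivation:
det is linear in entry M[0][0]: det = old_det + (v - 5) * C_00
Cofactor C_00 = -1
Want det = 0: -5 + (v - 5) * -1 = 0
  (v - 5) = 5 / -1 = -5
  v = 5 + (-5) = 0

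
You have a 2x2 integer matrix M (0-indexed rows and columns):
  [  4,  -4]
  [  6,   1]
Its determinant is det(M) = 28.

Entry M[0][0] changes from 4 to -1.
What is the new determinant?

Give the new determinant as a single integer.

Answer: 23

Derivation:
det is linear in row 0: changing M[0][0] by delta changes det by delta * cofactor(0,0).
Cofactor C_00 = (-1)^(0+0) * minor(0,0) = 1
Entry delta = -1 - 4 = -5
Det delta = -5 * 1 = -5
New det = 28 + -5 = 23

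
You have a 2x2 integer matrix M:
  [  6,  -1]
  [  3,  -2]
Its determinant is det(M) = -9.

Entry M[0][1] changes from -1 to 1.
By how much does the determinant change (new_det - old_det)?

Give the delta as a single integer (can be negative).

Cofactor C_01 = -3
Entry delta = 1 - -1 = 2
Det delta = entry_delta * cofactor = 2 * -3 = -6

Answer: -6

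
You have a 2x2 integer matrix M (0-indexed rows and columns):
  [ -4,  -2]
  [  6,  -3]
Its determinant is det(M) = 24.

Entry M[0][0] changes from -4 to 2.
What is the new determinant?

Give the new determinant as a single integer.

Answer: 6

Derivation:
det is linear in row 0: changing M[0][0] by delta changes det by delta * cofactor(0,0).
Cofactor C_00 = (-1)^(0+0) * minor(0,0) = -3
Entry delta = 2 - -4 = 6
Det delta = 6 * -3 = -18
New det = 24 + -18 = 6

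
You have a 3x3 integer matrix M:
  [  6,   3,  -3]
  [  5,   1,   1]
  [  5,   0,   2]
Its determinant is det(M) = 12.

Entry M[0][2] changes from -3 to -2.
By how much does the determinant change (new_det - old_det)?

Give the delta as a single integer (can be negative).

Cofactor C_02 = -5
Entry delta = -2 - -3 = 1
Det delta = entry_delta * cofactor = 1 * -5 = -5

Answer: -5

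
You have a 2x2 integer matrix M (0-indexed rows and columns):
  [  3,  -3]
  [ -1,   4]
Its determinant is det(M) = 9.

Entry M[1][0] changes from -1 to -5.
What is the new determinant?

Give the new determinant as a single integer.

Answer: -3

Derivation:
det is linear in row 1: changing M[1][0] by delta changes det by delta * cofactor(1,0).
Cofactor C_10 = (-1)^(1+0) * minor(1,0) = 3
Entry delta = -5 - -1 = -4
Det delta = -4 * 3 = -12
New det = 9 + -12 = -3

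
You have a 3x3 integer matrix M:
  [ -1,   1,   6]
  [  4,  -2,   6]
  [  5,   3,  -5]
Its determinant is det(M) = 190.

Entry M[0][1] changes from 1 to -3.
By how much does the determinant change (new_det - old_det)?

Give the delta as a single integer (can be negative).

Answer: -200

Derivation:
Cofactor C_01 = 50
Entry delta = -3 - 1 = -4
Det delta = entry_delta * cofactor = -4 * 50 = -200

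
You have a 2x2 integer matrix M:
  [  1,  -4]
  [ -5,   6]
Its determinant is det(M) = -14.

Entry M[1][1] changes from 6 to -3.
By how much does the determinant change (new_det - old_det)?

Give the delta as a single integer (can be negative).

Cofactor C_11 = 1
Entry delta = -3 - 6 = -9
Det delta = entry_delta * cofactor = -9 * 1 = -9

Answer: -9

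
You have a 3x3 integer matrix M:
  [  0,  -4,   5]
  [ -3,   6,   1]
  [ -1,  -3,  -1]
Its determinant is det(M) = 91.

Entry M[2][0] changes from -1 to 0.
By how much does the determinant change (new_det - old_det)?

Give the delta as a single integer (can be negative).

Cofactor C_20 = -34
Entry delta = 0 - -1 = 1
Det delta = entry_delta * cofactor = 1 * -34 = -34

Answer: -34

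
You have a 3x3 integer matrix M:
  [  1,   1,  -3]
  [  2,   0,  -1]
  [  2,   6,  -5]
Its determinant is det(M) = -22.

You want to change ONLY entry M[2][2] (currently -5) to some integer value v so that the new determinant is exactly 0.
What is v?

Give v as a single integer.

det is linear in entry M[2][2]: det = old_det + (v - -5) * C_22
Cofactor C_22 = -2
Want det = 0: -22 + (v - -5) * -2 = 0
  (v - -5) = 22 / -2 = -11
  v = -5 + (-11) = -16

Answer: -16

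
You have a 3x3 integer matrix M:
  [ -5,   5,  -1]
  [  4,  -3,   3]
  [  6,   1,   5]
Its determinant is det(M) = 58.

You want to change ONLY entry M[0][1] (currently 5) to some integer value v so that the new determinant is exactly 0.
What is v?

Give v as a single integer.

Answer: 34

Derivation:
det is linear in entry M[0][1]: det = old_det + (v - 5) * C_01
Cofactor C_01 = -2
Want det = 0: 58 + (v - 5) * -2 = 0
  (v - 5) = -58 / -2 = 29
  v = 5 + (29) = 34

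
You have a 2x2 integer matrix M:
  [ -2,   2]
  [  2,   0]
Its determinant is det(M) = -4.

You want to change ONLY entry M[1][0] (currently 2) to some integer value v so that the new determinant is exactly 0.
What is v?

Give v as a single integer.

det is linear in entry M[1][0]: det = old_det + (v - 2) * C_10
Cofactor C_10 = -2
Want det = 0: -4 + (v - 2) * -2 = 0
  (v - 2) = 4 / -2 = -2
  v = 2 + (-2) = 0

Answer: 0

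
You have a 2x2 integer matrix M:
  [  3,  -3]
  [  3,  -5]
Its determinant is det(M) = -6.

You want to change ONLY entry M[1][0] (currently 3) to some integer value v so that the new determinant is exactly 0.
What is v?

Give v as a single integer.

det is linear in entry M[1][0]: det = old_det + (v - 3) * C_10
Cofactor C_10 = 3
Want det = 0: -6 + (v - 3) * 3 = 0
  (v - 3) = 6 / 3 = 2
  v = 3 + (2) = 5

Answer: 5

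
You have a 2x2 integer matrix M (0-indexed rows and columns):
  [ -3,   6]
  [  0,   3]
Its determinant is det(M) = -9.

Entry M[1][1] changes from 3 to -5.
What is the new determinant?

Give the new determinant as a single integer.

det is linear in row 1: changing M[1][1] by delta changes det by delta * cofactor(1,1).
Cofactor C_11 = (-1)^(1+1) * minor(1,1) = -3
Entry delta = -5 - 3 = -8
Det delta = -8 * -3 = 24
New det = -9 + 24 = 15

Answer: 15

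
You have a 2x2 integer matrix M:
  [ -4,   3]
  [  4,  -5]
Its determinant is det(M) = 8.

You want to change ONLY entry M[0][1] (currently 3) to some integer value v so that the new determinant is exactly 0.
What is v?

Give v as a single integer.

det is linear in entry M[0][1]: det = old_det + (v - 3) * C_01
Cofactor C_01 = -4
Want det = 0: 8 + (v - 3) * -4 = 0
  (v - 3) = -8 / -4 = 2
  v = 3 + (2) = 5

Answer: 5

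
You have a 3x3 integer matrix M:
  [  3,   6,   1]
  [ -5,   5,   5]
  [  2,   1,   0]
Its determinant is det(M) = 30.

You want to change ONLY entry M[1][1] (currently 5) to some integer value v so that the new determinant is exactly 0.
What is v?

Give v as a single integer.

Answer: 20

Derivation:
det is linear in entry M[1][1]: det = old_det + (v - 5) * C_11
Cofactor C_11 = -2
Want det = 0: 30 + (v - 5) * -2 = 0
  (v - 5) = -30 / -2 = 15
  v = 5 + (15) = 20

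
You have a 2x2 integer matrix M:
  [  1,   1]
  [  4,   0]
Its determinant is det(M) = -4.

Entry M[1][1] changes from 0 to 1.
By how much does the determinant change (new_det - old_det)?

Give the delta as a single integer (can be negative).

Cofactor C_11 = 1
Entry delta = 1 - 0 = 1
Det delta = entry_delta * cofactor = 1 * 1 = 1

Answer: 1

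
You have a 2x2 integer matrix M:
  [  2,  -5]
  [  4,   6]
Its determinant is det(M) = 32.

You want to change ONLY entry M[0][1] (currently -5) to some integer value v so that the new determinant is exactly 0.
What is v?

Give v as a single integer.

det is linear in entry M[0][1]: det = old_det + (v - -5) * C_01
Cofactor C_01 = -4
Want det = 0: 32 + (v - -5) * -4 = 0
  (v - -5) = -32 / -4 = 8
  v = -5 + (8) = 3

Answer: 3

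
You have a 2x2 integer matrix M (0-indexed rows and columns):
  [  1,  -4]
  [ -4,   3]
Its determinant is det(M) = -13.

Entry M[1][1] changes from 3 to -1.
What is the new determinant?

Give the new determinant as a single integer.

det is linear in row 1: changing M[1][1] by delta changes det by delta * cofactor(1,1).
Cofactor C_11 = (-1)^(1+1) * minor(1,1) = 1
Entry delta = -1 - 3 = -4
Det delta = -4 * 1 = -4
New det = -13 + -4 = -17

Answer: -17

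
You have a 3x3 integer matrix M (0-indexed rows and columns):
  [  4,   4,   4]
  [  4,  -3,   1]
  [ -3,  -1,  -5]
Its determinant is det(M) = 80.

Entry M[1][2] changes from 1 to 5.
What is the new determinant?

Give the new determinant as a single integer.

det is linear in row 1: changing M[1][2] by delta changes det by delta * cofactor(1,2).
Cofactor C_12 = (-1)^(1+2) * minor(1,2) = -8
Entry delta = 5 - 1 = 4
Det delta = 4 * -8 = -32
New det = 80 + -32 = 48

Answer: 48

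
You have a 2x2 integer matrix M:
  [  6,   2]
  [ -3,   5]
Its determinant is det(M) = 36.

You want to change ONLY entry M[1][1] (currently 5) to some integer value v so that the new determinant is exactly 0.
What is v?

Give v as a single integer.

Answer: -1

Derivation:
det is linear in entry M[1][1]: det = old_det + (v - 5) * C_11
Cofactor C_11 = 6
Want det = 0: 36 + (v - 5) * 6 = 0
  (v - 5) = -36 / 6 = -6
  v = 5 + (-6) = -1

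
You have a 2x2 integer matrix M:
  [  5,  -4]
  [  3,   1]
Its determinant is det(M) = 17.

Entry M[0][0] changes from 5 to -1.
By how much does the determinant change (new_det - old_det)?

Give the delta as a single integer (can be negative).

Cofactor C_00 = 1
Entry delta = -1 - 5 = -6
Det delta = entry_delta * cofactor = -6 * 1 = -6

Answer: -6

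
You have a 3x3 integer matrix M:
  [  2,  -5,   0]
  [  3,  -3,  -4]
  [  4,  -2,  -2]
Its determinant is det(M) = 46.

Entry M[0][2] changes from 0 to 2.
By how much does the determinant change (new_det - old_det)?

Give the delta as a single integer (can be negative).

Answer: 12

Derivation:
Cofactor C_02 = 6
Entry delta = 2 - 0 = 2
Det delta = entry_delta * cofactor = 2 * 6 = 12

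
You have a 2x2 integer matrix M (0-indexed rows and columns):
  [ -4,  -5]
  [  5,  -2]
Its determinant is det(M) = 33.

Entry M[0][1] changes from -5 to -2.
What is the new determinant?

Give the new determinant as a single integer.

det is linear in row 0: changing M[0][1] by delta changes det by delta * cofactor(0,1).
Cofactor C_01 = (-1)^(0+1) * minor(0,1) = -5
Entry delta = -2 - -5 = 3
Det delta = 3 * -5 = -15
New det = 33 + -15 = 18

Answer: 18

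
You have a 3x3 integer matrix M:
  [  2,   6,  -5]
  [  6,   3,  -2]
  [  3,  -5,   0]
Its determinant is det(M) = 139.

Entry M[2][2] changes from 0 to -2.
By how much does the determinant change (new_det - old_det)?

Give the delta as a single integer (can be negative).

Cofactor C_22 = -30
Entry delta = -2 - 0 = -2
Det delta = entry_delta * cofactor = -2 * -30 = 60

Answer: 60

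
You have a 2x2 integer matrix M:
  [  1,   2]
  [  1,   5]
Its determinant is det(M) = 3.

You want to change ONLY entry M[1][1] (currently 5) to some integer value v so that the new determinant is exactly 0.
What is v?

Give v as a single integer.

Answer: 2

Derivation:
det is linear in entry M[1][1]: det = old_det + (v - 5) * C_11
Cofactor C_11 = 1
Want det = 0: 3 + (v - 5) * 1 = 0
  (v - 5) = -3 / 1 = -3
  v = 5 + (-3) = 2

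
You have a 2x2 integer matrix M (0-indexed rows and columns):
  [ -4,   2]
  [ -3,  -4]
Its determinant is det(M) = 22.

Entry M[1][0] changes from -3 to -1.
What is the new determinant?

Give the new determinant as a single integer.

det is linear in row 1: changing M[1][0] by delta changes det by delta * cofactor(1,0).
Cofactor C_10 = (-1)^(1+0) * minor(1,0) = -2
Entry delta = -1 - -3 = 2
Det delta = 2 * -2 = -4
New det = 22 + -4 = 18

Answer: 18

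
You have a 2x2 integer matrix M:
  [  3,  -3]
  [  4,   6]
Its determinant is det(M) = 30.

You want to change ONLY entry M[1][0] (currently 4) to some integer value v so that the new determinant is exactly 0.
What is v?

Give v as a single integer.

Answer: -6

Derivation:
det is linear in entry M[1][0]: det = old_det + (v - 4) * C_10
Cofactor C_10 = 3
Want det = 0: 30 + (v - 4) * 3 = 0
  (v - 4) = -30 / 3 = -10
  v = 4 + (-10) = -6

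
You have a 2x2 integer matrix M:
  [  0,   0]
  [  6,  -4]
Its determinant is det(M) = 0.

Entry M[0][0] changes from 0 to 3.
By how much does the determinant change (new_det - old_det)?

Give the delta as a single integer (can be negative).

Answer: -12

Derivation:
Cofactor C_00 = -4
Entry delta = 3 - 0 = 3
Det delta = entry_delta * cofactor = 3 * -4 = -12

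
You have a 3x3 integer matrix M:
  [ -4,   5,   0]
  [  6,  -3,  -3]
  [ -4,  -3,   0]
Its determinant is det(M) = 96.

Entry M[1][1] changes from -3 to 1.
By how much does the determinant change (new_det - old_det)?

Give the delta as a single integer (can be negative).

Answer: 0

Derivation:
Cofactor C_11 = 0
Entry delta = 1 - -3 = 4
Det delta = entry_delta * cofactor = 4 * 0 = 0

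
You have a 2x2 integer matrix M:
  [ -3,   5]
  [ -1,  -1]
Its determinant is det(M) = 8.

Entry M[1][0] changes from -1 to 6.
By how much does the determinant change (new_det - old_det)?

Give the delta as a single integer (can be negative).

Cofactor C_10 = -5
Entry delta = 6 - -1 = 7
Det delta = entry_delta * cofactor = 7 * -5 = -35

Answer: -35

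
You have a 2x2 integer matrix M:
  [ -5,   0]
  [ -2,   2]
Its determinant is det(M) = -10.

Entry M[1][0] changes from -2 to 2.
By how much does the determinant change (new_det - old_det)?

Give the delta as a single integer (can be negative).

Answer: 0

Derivation:
Cofactor C_10 = 0
Entry delta = 2 - -2 = 4
Det delta = entry_delta * cofactor = 4 * 0 = 0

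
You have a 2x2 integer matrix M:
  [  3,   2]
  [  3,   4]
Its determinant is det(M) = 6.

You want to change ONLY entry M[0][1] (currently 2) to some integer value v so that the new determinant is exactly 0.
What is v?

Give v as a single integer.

Answer: 4

Derivation:
det is linear in entry M[0][1]: det = old_det + (v - 2) * C_01
Cofactor C_01 = -3
Want det = 0: 6 + (v - 2) * -3 = 0
  (v - 2) = -6 / -3 = 2
  v = 2 + (2) = 4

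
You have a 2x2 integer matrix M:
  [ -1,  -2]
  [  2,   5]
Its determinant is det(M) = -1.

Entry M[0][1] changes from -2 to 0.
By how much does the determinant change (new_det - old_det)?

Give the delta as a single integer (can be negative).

Cofactor C_01 = -2
Entry delta = 0 - -2 = 2
Det delta = entry_delta * cofactor = 2 * -2 = -4

Answer: -4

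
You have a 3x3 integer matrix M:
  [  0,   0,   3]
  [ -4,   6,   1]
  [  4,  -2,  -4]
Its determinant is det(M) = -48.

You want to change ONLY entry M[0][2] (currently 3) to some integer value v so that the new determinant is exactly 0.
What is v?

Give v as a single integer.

Answer: 0

Derivation:
det is linear in entry M[0][2]: det = old_det + (v - 3) * C_02
Cofactor C_02 = -16
Want det = 0: -48 + (v - 3) * -16 = 0
  (v - 3) = 48 / -16 = -3
  v = 3 + (-3) = 0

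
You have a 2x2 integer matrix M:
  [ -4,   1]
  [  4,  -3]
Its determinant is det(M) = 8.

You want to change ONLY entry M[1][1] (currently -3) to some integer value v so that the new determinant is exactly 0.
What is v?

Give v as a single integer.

det is linear in entry M[1][1]: det = old_det + (v - -3) * C_11
Cofactor C_11 = -4
Want det = 0: 8 + (v - -3) * -4 = 0
  (v - -3) = -8 / -4 = 2
  v = -3 + (2) = -1

Answer: -1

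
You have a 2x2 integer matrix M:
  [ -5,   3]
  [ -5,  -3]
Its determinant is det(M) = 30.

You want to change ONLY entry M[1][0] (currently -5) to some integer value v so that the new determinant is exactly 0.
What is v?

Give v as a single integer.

Answer: 5

Derivation:
det is linear in entry M[1][0]: det = old_det + (v - -5) * C_10
Cofactor C_10 = -3
Want det = 0: 30 + (v - -5) * -3 = 0
  (v - -5) = -30 / -3 = 10
  v = -5 + (10) = 5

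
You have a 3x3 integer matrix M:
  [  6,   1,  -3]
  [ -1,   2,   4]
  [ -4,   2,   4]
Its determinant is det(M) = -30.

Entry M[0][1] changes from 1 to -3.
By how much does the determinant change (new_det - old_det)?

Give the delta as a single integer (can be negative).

Answer: 48

Derivation:
Cofactor C_01 = -12
Entry delta = -3 - 1 = -4
Det delta = entry_delta * cofactor = -4 * -12 = 48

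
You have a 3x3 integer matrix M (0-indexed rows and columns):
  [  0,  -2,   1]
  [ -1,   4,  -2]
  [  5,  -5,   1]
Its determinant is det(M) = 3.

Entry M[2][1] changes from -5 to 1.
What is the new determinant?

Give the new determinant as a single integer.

Answer: -3

Derivation:
det is linear in row 2: changing M[2][1] by delta changes det by delta * cofactor(2,1).
Cofactor C_21 = (-1)^(2+1) * minor(2,1) = -1
Entry delta = 1 - -5 = 6
Det delta = 6 * -1 = -6
New det = 3 + -6 = -3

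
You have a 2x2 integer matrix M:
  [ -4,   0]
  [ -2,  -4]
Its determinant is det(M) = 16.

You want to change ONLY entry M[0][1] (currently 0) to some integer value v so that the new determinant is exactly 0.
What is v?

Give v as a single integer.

det is linear in entry M[0][1]: det = old_det + (v - 0) * C_01
Cofactor C_01 = 2
Want det = 0: 16 + (v - 0) * 2 = 0
  (v - 0) = -16 / 2 = -8
  v = 0 + (-8) = -8

Answer: -8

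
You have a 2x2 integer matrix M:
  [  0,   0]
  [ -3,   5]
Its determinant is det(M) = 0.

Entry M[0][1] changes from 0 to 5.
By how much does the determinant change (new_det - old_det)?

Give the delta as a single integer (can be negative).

Cofactor C_01 = 3
Entry delta = 5 - 0 = 5
Det delta = entry_delta * cofactor = 5 * 3 = 15

Answer: 15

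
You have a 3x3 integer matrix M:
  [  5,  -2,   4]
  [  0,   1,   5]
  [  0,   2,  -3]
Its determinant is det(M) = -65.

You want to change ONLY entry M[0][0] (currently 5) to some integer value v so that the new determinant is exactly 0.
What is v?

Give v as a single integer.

det is linear in entry M[0][0]: det = old_det + (v - 5) * C_00
Cofactor C_00 = -13
Want det = 0: -65 + (v - 5) * -13 = 0
  (v - 5) = 65 / -13 = -5
  v = 5 + (-5) = 0

Answer: 0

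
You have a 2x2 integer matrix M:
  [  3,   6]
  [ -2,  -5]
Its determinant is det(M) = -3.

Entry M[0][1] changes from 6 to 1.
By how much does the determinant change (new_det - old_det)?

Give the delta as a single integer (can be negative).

Cofactor C_01 = 2
Entry delta = 1 - 6 = -5
Det delta = entry_delta * cofactor = -5 * 2 = -10

Answer: -10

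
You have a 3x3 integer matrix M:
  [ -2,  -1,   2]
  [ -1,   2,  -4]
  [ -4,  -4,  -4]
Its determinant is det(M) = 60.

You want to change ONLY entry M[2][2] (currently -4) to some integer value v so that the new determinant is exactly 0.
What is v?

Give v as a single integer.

det is linear in entry M[2][2]: det = old_det + (v - -4) * C_22
Cofactor C_22 = -5
Want det = 0: 60 + (v - -4) * -5 = 0
  (v - -4) = -60 / -5 = 12
  v = -4 + (12) = 8

Answer: 8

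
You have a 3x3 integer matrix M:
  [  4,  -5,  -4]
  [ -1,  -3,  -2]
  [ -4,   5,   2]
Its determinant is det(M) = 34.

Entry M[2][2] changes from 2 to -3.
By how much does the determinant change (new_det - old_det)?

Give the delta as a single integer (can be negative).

Cofactor C_22 = -17
Entry delta = -3 - 2 = -5
Det delta = entry_delta * cofactor = -5 * -17 = 85

Answer: 85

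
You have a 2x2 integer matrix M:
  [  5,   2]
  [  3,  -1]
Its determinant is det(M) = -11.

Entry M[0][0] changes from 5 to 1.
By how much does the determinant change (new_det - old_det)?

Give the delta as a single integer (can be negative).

Answer: 4

Derivation:
Cofactor C_00 = -1
Entry delta = 1 - 5 = -4
Det delta = entry_delta * cofactor = -4 * -1 = 4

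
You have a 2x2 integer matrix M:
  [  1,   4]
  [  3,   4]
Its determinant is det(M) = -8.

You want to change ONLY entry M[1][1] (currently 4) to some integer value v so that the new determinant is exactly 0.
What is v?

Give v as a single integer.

Answer: 12

Derivation:
det is linear in entry M[1][1]: det = old_det + (v - 4) * C_11
Cofactor C_11 = 1
Want det = 0: -8 + (v - 4) * 1 = 0
  (v - 4) = 8 / 1 = 8
  v = 4 + (8) = 12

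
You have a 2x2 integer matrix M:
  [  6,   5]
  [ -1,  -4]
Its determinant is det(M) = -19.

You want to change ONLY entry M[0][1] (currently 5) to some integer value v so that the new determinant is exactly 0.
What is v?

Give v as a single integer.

Answer: 24

Derivation:
det is linear in entry M[0][1]: det = old_det + (v - 5) * C_01
Cofactor C_01 = 1
Want det = 0: -19 + (v - 5) * 1 = 0
  (v - 5) = 19 / 1 = 19
  v = 5 + (19) = 24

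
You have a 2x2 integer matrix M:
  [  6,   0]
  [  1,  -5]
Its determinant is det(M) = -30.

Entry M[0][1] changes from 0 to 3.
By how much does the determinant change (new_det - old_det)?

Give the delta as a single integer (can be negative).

Answer: -3

Derivation:
Cofactor C_01 = -1
Entry delta = 3 - 0 = 3
Det delta = entry_delta * cofactor = 3 * -1 = -3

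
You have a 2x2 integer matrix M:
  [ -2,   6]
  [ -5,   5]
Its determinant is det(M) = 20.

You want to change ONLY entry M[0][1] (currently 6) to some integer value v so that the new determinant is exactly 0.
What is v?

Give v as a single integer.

Answer: 2

Derivation:
det is linear in entry M[0][1]: det = old_det + (v - 6) * C_01
Cofactor C_01 = 5
Want det = 0: 20 + (v - 6) * 5 = 0
  (v - 6) = -20 / 5 = -4
  v = 6 + (-4) = 2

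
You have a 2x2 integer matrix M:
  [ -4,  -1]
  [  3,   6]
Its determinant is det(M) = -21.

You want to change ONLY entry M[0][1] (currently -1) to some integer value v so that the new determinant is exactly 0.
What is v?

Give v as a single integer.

Answer: -8

Derivation:
det is linear in entry M[0][1]: det = old_det + (v - -1) * C_01
Cofactor C_01 = -3
Want det = 0: -21 + (v - -1) * -3 = 0
  (v - -1) = 21 / -3 = -7
  v = -1 + (-7) = -8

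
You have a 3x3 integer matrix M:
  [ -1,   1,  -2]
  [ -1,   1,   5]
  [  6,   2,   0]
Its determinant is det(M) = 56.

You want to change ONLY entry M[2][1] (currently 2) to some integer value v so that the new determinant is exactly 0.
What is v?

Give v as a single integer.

det is linear in entry M[2][1]: det = old_det + (v - 2) * C_21
Cofactor C_21 = 7
Want det = 0: 56 + (v - 2) * 7 = 0
  (v - 2) = -56 / 7 = -8
  v = 2 + (-8) = -6

Answer: -6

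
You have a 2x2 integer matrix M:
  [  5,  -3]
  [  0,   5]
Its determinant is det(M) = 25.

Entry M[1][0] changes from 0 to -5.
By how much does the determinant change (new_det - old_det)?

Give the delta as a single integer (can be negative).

Answer: -15

Derivation:
Cofactor C_10 = 3
Entry delta = -5 - 0 = -5
Det delta = entry_delta * cofactor = -5 * 3 = -15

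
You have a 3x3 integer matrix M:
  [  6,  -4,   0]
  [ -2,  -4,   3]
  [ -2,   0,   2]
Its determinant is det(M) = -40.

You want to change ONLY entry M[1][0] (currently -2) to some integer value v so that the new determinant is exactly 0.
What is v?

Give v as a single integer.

Answer: 3

Derivation:
det is linear in entry M[1][0]: det = old_det + (v - -2) * C_10
Cofactor C_10 = 8
Want det = 0: -40 + (v - -2) * 8 = 0
  (v - -2) = 40 / 8 = 5
  v = -2 + (5) = 3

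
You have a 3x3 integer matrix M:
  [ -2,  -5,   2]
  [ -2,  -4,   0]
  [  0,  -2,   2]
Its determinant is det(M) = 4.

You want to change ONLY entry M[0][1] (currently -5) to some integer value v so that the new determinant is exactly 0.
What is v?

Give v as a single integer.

det is linear in entry M[0][1]: det = old_det + (v - -5) * C_01
Cofactor C_01 = 4
Want det = 0: 4 + (v - -5) * 4 = 0
  (v - -5) = -4 / 4 = -1
  v = -5 + (-1) = -6

Answer: -6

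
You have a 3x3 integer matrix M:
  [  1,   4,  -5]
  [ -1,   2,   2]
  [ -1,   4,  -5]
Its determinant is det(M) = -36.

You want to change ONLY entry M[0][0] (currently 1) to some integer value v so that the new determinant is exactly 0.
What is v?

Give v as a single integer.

Answer: -1

Derivation:
det is linear in entry M[0][0]: det = old_det + (v - 1) * C_00
Cofactor C_00 = -18
Want det = 0: -36 + (v - 1) * -18 = 0
  (v - 1) = 36 / -18 = -2
  v = 1 + (-2) = -1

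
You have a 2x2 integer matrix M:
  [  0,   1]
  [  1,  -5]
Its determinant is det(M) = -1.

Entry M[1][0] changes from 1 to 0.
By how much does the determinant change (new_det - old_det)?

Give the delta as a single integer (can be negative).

Cofactor C_10 = -1
Entry delta = 0 - 1 = -1
Det delta = entry_delta * cofactor = -1 * -1 = 1

Answer: 1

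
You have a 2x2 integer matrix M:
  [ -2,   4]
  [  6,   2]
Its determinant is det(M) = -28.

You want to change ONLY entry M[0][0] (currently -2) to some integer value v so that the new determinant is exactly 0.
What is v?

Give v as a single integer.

det is linear in entry M[0][0]: det = old_det + (v - -2) * C_00
Cofactor C_00 = 2
Want det = 0: -28 + (v - -2) * 2 = 0
  (v - -2) = 28 / 2 = 14
  v = -2 + (14) = 12

Answer: 12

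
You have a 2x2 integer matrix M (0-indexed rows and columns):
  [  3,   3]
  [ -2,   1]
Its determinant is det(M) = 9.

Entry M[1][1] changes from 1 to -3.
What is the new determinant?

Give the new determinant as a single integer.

Answer: -3

Derivation:
det is linear in row 1: changing M[1][1] by delta changes det by delta * cofactor(1,1).
Cofactor C_11 = (-1)^(1+1) * minor(1,1) = 3
Entry delta = -3 - 1 = -4
Det delta = -4 * 3 = -12
New det = 9 + -12 = -3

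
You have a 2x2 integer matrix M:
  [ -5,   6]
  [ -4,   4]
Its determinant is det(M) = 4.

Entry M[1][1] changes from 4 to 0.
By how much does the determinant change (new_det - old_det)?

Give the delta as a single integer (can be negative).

Cofactor C_11 = -5
Entry delta = 0 - 4 = -4
Det delta = entry_delta * cofactor = -4 * -5 = 20

Answer: 20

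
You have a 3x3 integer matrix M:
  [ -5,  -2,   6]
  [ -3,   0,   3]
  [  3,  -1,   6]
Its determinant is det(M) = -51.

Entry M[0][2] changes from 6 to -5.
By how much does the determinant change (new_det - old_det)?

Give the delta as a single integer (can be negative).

Answer: -33

Derivation:
Cofactor C_02 = 3
Entry delta = -5 - 6 = -11
Det delta = entry_delta * cofactor = -11 * 3 = -33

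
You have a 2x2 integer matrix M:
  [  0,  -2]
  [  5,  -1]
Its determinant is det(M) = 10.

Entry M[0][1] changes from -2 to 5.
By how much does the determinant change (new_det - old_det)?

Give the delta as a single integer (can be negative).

Cofactor C_01 = -5
Entry delta = 5 - -2 = 7
Det delta = entry_delta * cofactor = 7 * -5 = -35

Answer: -35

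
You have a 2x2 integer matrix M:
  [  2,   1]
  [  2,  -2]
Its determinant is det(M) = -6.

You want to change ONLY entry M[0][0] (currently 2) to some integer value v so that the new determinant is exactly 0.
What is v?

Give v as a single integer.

det is linear in entry M[0][0]: det = old_det + (v - 2) * C_00
Cofactor C_00 = -2
Want det = 0: -6 + (v - 2) * -2 = 0
  (v - 2) = 6 / -2 = -3
  v = 2 + (-3) = -1

Answer: -1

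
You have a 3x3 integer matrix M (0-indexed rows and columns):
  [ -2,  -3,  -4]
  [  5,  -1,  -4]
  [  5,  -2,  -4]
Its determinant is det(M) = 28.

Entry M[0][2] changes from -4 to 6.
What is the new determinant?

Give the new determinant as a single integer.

det is linear in row 0: changing M[0][2] by delta changes det by delta * cofactor(0,2).
Cofactor C_02 = (-1)^(0+2) * minor(0,2) = -5
Entry delta = 6 - -4 = 10
Det delta = 10 * -5 = -50
New det = 28 + -50 = -22

Answer: -22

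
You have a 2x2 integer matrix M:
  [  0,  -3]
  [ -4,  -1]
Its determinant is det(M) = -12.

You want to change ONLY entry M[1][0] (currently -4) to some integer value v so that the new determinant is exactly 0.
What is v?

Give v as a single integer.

Answer: 0

Derivation:
det is linear in entry M[1][0]: det = old_det + (v - -4) * C_10
Cofactor C_10 = 3
Want det = 0: -12 + (v - -4) * 3 = 0
  (v - -4) = 12 / 3 = 4
  v = -4 + (4) = 0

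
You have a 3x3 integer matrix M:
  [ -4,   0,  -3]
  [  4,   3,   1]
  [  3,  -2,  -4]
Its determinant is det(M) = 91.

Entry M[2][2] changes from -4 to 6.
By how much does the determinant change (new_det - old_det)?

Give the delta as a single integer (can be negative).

Answer: -120

Derivation:
Cofactor C_22 = -12
Entry delta = 6 - -4 = 10
Det delta = entry_delta * cofactor = 10 * -12 = -120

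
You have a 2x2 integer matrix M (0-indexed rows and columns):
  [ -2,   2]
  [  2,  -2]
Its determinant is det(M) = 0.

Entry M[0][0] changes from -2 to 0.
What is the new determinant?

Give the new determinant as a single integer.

Answer: -4

Derivation:
det is linear in row 0: changing M[0][0] by delta changes det by delta * cofactor(0,0).
Cofactor C_00 = (-1)^(0+0) * minor(0,0) = -2
Entry delta = 0 - -2 = 2
Det delta = 2 * -2 = -4
New det = 0 + -4 = -4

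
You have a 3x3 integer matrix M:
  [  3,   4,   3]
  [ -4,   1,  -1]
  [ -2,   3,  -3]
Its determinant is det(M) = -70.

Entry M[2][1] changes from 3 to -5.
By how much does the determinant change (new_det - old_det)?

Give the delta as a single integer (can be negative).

Cofactor C_21 = -9
Entry delta = -5 - 3 = -8
Det delta = entry_delta * cofactor = -8 * -9 = 72

Answer: 72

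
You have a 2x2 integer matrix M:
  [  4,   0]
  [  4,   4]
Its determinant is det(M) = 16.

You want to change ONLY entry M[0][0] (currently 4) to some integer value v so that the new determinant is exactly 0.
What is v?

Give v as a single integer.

det is linear in entry M[0][0]: det = old_det + (v - 4) * C_00
Cofactor C_00 = 4
Want det = 0: 16 + (v - 4) * 4 = 0
  (v - 4) = -16 / 4 = -4
  v = 4 + (-4) = 0

Answer: 0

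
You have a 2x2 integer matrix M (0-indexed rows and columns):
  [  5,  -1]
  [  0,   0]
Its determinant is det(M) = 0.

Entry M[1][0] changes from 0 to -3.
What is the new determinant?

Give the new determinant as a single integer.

det is linear in row 1: changing M[1][0] by delta changes det by delta * cofactor(1,0).
Cofactor C_10 = (-1)^(1+0) * minor(1,0) = 1
Entry delta = -3 - 0 = -3
Det delta = -3 * 1 = -3
New det = 0 + -3 = -3

Answer: -3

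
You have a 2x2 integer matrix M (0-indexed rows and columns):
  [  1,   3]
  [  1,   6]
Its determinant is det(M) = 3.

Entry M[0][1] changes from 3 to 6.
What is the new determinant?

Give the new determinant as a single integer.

Answer: 0

Derivation:
det is linear in row 0: changing M[0][1] by delta changes det by delta * cofactor(0,1).
Cofactor C_01 = (-1)^(0+1) * minor(0,1) = -1
Entry delta = 6 - 3 = 3
Det delta = 3 * -1 = -3
New det = 3 + -3 = 0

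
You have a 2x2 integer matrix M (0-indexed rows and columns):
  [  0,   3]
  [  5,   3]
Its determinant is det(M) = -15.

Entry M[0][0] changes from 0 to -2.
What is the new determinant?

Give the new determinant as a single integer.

Answer: -21

Derivation:
det is linear in row 0: changing M[0][0] by delta changes det by delta * cofactor(0,0).
Cofactor C_00 = (-1)^(0+0) * minor(0,0) = 3
Entry delta = -2 - 0 = -2
Det delta = -2 * 3 = -6
New det = -15 + -6 = -21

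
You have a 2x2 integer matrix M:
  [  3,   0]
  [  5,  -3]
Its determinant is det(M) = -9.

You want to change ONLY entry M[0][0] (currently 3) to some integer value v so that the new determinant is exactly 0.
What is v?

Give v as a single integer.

Answer: 0

Derivation:
det is linear in entry M[0][0]: det = old_det + (v - 3) * C_00
Cofactor C_00 = -3
Want det = 0: -9 + (v - 3) * -3 = 0
  (v - 3) = 9 / -3 = -3
  v = 3 + (-3) = 0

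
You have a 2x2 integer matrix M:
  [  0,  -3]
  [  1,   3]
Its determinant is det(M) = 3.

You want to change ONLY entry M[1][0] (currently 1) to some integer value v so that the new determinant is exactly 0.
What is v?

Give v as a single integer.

det is linear in entry M[1][0]: det = old_det + (v - 1) * C_10
Cofactor C_10 = 3
Want det = 0: 3 + (v - 1) * 3 = 0
  (v - 1) = -3 / 3 = -1
  v = 1 + (-1) = 0

Answer: 0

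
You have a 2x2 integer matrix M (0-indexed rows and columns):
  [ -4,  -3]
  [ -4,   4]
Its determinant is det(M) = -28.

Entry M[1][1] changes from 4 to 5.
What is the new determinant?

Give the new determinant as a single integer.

Answer: -32

Derivation:
det is linear in row 1: changing M[1][1] by delta changes det by delta * cofactor(1,1).
Cofactor C_11 = (-1)^(1+1) * minor(1,1) = -4
Entry delta = 5 - 4 = 1
Det delta = 1 * -4 = -4
New det = -28 + -4 = -32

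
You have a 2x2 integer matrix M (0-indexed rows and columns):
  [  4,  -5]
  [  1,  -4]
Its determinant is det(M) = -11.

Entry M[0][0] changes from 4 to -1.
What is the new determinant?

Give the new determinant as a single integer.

Answer: 9

Derivation:
det is linear in row 0: changing M[0][0] by delta changes det by delta * cofactor(0,0).
Cofactor C_00 = (-1)^(0+0) * minor(0,0) = -4
Entry delta = -1 - 4 = -5
Det delta = -5 * -4 = 20
New det = -11 + 20 = 9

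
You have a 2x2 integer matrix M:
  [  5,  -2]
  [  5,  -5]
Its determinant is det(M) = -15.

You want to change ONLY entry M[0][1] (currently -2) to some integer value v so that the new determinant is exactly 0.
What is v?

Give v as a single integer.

Answer: -5

Derivation:
det is linear in entry M[0][1]: det = old_det + (v - -2) * C_01
Cofactor C_01 = -5
Want det = 0: -15 + (v - -2) * -5 = 0
  (v - -2) = 15 / -5 = -3
  v = -2 + (-3) = -5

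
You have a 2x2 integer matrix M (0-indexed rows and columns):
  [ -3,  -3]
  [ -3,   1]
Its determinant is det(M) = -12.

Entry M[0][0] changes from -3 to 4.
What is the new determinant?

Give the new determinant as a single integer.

Answer: -5

Derivation:
det is linear in row 0: changing M[0][0] by delta changes det by delta * cofactor(0,0).
Cofactor C_00 = (-1)^(0+0) * minor(0,0) = 1
Entry delta = 4 - -3 = 7
Det delta = 7 * 1 = 7
New det = -12 + 7 = -5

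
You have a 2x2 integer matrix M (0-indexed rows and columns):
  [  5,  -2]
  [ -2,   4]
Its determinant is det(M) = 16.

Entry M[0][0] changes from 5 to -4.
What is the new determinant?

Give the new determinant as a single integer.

Answer: -20

Derivation:
det is linear in row 0: changing M[0][0] by delta changes det by delta * cofactor(0,0).
Cofactor C_00 = (-1)^(0+0) * minor(0,0) = 4
Entry delta = -4 - 5 = -9
Det delta = -9 * 4 = -36
New det = 16 + -36 = -20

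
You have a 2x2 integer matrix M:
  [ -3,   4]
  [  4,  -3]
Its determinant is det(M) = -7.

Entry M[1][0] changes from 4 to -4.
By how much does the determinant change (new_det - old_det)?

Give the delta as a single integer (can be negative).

Cofactor C_10 = -4
Entry delta = -4 - 4 = -8
Det delta = entry_delta * cofactor = -8 * -4 = 32

Answer: 32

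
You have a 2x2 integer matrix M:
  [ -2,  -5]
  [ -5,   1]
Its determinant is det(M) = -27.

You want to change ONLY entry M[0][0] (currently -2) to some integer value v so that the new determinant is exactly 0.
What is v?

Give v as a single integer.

Answer: 25

Derivation:
det is linear in entry M[0][0]: det = old_det + (v - -2) * C_00
Cofactor C_00 = 1
Want det = 0: -27 + (v - -2) * 1 = 0
  (v - -2) = 27 / 1 = 27
  v = -2 + (27) = 25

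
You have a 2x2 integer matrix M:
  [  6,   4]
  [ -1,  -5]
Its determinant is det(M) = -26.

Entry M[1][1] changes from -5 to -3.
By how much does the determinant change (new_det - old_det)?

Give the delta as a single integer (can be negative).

Answer: 12

Derivation:
Cofactor C_11 = 6
Entry delta = -3 - -5 = 2
Det delta = entry_delta * cofactor = 2 * 6 = 12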